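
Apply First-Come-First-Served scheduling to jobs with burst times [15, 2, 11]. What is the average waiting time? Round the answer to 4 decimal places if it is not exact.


FCFS order (as given): [15, 2, 11]
Waiting times:
  Job 1: wait = 0
  Job 2: wait = 15
  Job 3: wait = 17
Sum of waiting times = 32
Average waiting time = 32/3 = 10.6667

10.6667


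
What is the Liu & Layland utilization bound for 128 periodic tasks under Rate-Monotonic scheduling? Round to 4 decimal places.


Compute 2^(1/128) = 1.0054299011
Subtract 1: 1.0054299011 - 1 = 0.0054299011
Multiply by n: 128 * 0.0054299011 = 0.6950273408
Round to 4 dp: 0.6950

0.6950


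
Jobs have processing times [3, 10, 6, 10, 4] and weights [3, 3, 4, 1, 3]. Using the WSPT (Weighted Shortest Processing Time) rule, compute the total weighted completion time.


Compute p/w ratios and sort ascending (WSPT): [(3, 3), (4, 3), (6, 4), (10, 3), (10, 1)]
Compute weighted completion times:
  Job (p=3,w=3): C=3, w*C=3*3=9
  Job (p=4,w=3): C=7, w*C=3*7=21
  Job (p=6,w=4): C=13, w*C=4*13=52
  Job (p=10,w=3): C=23, w*C=3*23=69
  Job (p=10,w=1): C=33, w*C=1*33=33
Total weighted completion time = 184

184


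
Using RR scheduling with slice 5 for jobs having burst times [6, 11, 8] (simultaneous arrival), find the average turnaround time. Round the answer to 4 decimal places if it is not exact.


Time quantum = 5
Execution trace:
  J1 runs 5 units, time = 5
  J2 runs 5 units, time = 10
  J3 runs 5 units, time = 15
  J1 runs 1 units, time = 16
  J2 runs 5 units, time = 21
  J3 runs 3 units, time = 24
  J2 runs 1 units, time = 25
Finish times: [16, 25, 24]
Average turnaround = 65/3 = 21.6667

21.6667


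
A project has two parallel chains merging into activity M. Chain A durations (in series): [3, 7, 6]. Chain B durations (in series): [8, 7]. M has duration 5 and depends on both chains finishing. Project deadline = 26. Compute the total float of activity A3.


Forward pass: ES(A3) = sum of predecessors on chain A = 10
EF = ES + duration = 10 + 6 = 16
Backward pass: LF(M) = deadline = 26; LS(M) = 26 - 5 = 21
LF(A3) = LS(M) - sum(successors on chain A) = 21 - 0 = 21
LS = LF - duration = 21 - 6 = 15
Total float = LS - ES = 15 - 10 = 5

5


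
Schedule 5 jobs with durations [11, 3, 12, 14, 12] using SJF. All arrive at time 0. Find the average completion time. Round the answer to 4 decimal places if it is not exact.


SJF order (ascending): [3, 11, 12, 12, 14]
Completion times:
  Job 1: burst=3, C=3
  Job 2: burst=11, C=14
  Job 3: burst=12, C=26
  Job 4: burst=12, C=38
  Job 5: burst=14, C=52
Average completion = 133/5 = 26.6

26.6


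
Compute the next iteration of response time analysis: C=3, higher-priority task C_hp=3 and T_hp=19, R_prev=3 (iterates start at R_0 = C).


R_next = C + ceil(R_prev / T_hp) * C_hp
ceil(3 / 19) = ceil(0.1579) = 1
Interference = 1 * 3 = 3
R_next = 3 + 3 = 6

6


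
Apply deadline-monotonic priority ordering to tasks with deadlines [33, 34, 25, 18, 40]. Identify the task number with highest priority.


Sort tasks by relative deadline (ascending):
  Task 4: deadline = 18
  Task 3: deadline = 25
  Task 1: deadline = 33
  Task 2: deadline = 34
  Task 5: deadline = 40
Priority order (highest first): [4, 3, 1, 2, 5]
Highest priority task = 4

4


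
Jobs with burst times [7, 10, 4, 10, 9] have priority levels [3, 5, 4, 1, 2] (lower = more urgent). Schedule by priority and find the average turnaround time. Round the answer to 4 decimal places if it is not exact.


Sort by priority (ascending = highest first):
Order: [(1, 10), (2, 9), (3, 7), (4, 4), (5, 10)]
Completion times:
  Priority 1, burst=10, C=10
  Priority 2, burst=9, C=19
  Priority 3, burst=7, C=26
  Priority 4, burst=4, C=30
  Priority 5, burst=10, C=40
Average turnaround = 125/5 = 25.0

25.0


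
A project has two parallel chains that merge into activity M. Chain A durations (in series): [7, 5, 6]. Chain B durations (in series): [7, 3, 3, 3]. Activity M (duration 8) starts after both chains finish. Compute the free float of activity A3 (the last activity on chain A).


ES(A3) = sum of predecessors on chain A = 12
EF(A3) = ES + duration = 12 + 6 = 18
Successor of A3 is M. ES(M) = max(sum(A), sum(B)) = max(18, 16) = 18
Free float = ES(successor) - EF(current) = 18 - 18 = 0

0


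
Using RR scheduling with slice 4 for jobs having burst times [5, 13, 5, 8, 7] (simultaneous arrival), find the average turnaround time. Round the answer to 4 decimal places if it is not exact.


Time quantum = 4
Execution trace:
  J1 runs 4 units, time = 4
  J2 runs 4 units, time = 8
  J3 runs 4 units, time = 12
  J4 runs 4 units, time = 16
  J5 runs 4 units, time = 20
  J1 runs 1 units, time = 21
  J2 runs 4 units, time = 25
  J3 runs 1 units, time = 26
  J4 runs 4 units, time = 30
  J5 runs 3 units, time = 33
  J2 runs 4 units, time = 37
  J2 runs 1 units, time = 38
Finish times: [21, 38, 26, 30, 33]
Average turnaround = 148/5 = 29.6

29.6


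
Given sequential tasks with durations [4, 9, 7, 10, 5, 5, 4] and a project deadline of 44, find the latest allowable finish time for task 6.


LF(activity 6) = deadline - sum of successor durations
Successors: activities 7 through 7 with durations [4]
Sum of successor durations = 4
LF = 44 - 4 = 40

40


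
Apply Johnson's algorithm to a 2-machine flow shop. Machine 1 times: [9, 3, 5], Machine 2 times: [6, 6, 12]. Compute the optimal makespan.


Apply Johnson's rule:
  Group 1 (a <= b): [(2, 3, 6), (3, 5, 12)]
  Group 2 (a > b): [(1, 9, 6)]
Optimal job order: [2, 3, 1]
Schedule:
  Job 2: M1 done at 3, M2 done at 9
  Job 3: M1 done at 8, M2 done at 21
  Job 1: M1 done at 17, M2 done at 27
Makespan = 27

27


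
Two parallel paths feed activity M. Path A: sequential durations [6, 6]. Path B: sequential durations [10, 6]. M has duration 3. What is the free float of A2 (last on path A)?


ES(A2) = sum of predecessors on chain A = 6
EF(A2) = ES + duration = 6 + 6 = 12
Successor of A2 is M. ES(M) = max(sum(A), sum(B)) = max(12, 16) = 16
Free float = ES(successor) - EF(current) = 16 - 12 = 4

4


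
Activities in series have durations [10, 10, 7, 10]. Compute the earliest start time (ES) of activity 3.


Activity 3 starts after activities 1 through 2 complete.
Predecessor durations: [10, 10]
ES = 10 + 10 = 20

20


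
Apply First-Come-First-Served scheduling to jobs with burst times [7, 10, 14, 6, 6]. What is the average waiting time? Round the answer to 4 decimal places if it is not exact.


FCFS order (as given): [7, 10, 14, 6, 6]
Waiting times:
  Job 1: wait = 0
  Job 2: wait = 7
  Job 3: wait = 17
  Job 4: wait = 31
  Job 5: wait = 37
Sum of waiting times = 92
Average waiting time = 92/5 = 18.4

18.4


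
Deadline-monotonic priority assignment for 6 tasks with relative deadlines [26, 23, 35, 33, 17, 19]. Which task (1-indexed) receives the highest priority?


Sort tasks by relative deadline (ascending):
  Task 5: deadline = 17
  Task 6: deadline = 19
  Task 2: deadline = 23
  Task 1: deadline = 26
  Task 4: deadline = 33
  Task 3: deadline = 35
Priority order (highest first): [5, 6, 2, 1, 4, 3]
Highest priority task = 5

5


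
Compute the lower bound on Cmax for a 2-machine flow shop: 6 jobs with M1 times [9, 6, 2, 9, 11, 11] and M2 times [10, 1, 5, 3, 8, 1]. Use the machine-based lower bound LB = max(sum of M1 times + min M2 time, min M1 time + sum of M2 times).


LB1 = sum(M1 times) + min(M2 times) = 48 + 1 = 49
LB2 = min(M1 times) + sum(M2 times) = 2 + 28 = 30
Lower bound = max(LB1, LB2) = max(49, 30) = 49

49


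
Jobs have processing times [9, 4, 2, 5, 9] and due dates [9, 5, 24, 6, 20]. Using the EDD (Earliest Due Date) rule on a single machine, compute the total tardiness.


Sort by due date (EDD order): [(4, 5), (5, 6), (9, 9), (9, 20), (2, 24)]
Compute completion times and tardiness:
  Job 1: p=4, d=5, C=4, tardiness=max(0,4-5)=0
  Job 2: p=5, d=6, C=9, tardiness=max(0,9-6)=3
  Job 3: p=9, d=9, C=18, tardiness=max(0,18-9)=9
  Job 4: p=9, d=20, C=27, tardiness=max(0,27-20)=7
  Job 5: p=2, d=24, C=29, tardiness=max(0,29-24)=5
Total tardiness = 24

24


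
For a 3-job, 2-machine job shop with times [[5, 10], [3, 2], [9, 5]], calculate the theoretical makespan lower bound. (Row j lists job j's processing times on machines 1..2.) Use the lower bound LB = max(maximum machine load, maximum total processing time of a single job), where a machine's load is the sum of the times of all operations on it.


Machine loads:
  Machine 1: 5 + 3 + 9 = 17
  Machine 2: 10 + 2 + 5 = 17
Max machine load = 17
Job totals:
  Job 1: 15
  Job 2: 5
  Job 3: 14
Max job total = 15
Lower bound = max(17, 15) = 17

17


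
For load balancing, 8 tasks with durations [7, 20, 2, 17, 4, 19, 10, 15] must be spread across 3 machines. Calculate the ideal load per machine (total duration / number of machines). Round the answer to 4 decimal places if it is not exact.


Total processing time = 7 + 20 + 2 + 17 + 4 + 19 + 10 + 15 = 94
Number of machines = 3
Ideal balanced load = 94 / 3 = 31.3333

31.3333


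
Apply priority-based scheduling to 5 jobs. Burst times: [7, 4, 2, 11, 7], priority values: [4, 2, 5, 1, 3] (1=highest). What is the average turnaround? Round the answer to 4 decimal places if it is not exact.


Sort by priority (ascending = highest first):
Order: [(1, 11), (2, 4), (3, 7), (4, 7), (5, 2)]
Completion times:
  Priority 1, burst=11, C=11
  Priority 2, burst=4, C=15
  Priority 3, burst=7, C=22
  Priority 4, burst=7, C=29
  Priority 5, burst=2, C=31
Average turnaround = 108/5 = 21.6

21.6


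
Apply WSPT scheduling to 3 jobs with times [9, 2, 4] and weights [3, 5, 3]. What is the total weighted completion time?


Compute p/w ratios and sort ascending (WSPT): [(2, 5), (4, 3), (9, 3)]
Compute weighted completion times:
  Job (p=2,w=5): C=2, w*C=5*2=10
  Job (p=4,w=3): C=6, w*C=3*6=18
  Job (p=9,w=3): C=15, w*C=3*15=45
Total weighted completion time = 73

73


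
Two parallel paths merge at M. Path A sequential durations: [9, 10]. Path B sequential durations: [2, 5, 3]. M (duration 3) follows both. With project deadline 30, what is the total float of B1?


Forward pass: ES(B1) = sum of predecessors on chain B = 0
EF = ES + duration = 0 + 2 = 2
Backward pass: LF(M) = deadline = 30; LS(M) = 30 - 3 = 27
LF(B1) = LS(M) - sum(successors on chain B) = 27 - 8 = 19
LS = LF - duration = 19 - 2 = 17
Total float = LS - ES = 17 - 0 = 17

17


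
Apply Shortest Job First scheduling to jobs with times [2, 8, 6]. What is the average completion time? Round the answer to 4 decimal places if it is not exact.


SJF order (ascending): [2, 6, 8]
Completion times:
  Job 1: burst=2, C=2
  Job 2: burst=6, C=8
  Job 3: burst=8, C=16
Average completion = 26/3 = 8.6667

8.6667


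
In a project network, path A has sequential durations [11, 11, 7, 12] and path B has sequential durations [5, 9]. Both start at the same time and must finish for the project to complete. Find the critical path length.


Path A total = 11 + 11 + 7 + 12 = 41
Path B total = 5 + 9 = 14
Critical path = longest path = max(41, 14) = 41

41


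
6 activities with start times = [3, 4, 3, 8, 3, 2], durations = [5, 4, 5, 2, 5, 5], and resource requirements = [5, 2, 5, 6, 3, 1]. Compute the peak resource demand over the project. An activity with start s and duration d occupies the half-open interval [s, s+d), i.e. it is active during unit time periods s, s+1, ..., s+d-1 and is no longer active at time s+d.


Each activity i is active on [start_i, start_i + duration_i).
Compute total resource usage per time slot:
  t=0: active resources = [], total = 0
  t=1: active resources = [], total = 0
  t=2: active resources = [1], total = 1
  t=3: active resources = [5, 5, 3, 1], total = 14
  t=4: active resources = [5, 2, 5, 3, 1], total = 16
  t=5: active resources = [5, 2, 5, 3, 1], total = 16
  t=6: active resources = [5, 2, 5, 3, 1], total = 16
  t=7: active resources = [5, 2, 5, 3], total = 15
  t=8: active resources = [6], total = 6
  t=9: active resources = [6], total = 6
Peak resource demand = 16

16


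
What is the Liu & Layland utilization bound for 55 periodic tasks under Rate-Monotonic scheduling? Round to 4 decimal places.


Compute 2^(1/55) = 1.0126824244
Subtract 1: 1.0126824244 - 1 = 0.0126824244
Multiply by n: 55 * 0.0126824244 = 0.6975333420
Round to 4 dp: 0.6975

0.6975


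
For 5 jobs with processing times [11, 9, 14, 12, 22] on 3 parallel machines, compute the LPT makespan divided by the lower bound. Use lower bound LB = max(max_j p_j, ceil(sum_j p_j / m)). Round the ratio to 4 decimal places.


LPT order: [22, 14, 12, 11, 9]
Machine loads after assignment: [22, 23, 23]
LPT makespan = 23
Lower bound = max(max_job, ceil(total/3)) = max(22, 23) = 23
Ratio = 23 / 23 = 1.0

1.0


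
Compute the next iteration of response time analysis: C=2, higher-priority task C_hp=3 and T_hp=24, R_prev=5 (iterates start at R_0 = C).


R_next = C + ceil(R_prev / T_hp) * C_hp
ceil(5 / 24) = ceil(0.2083) = 1
Interference = 1 * 3 = 3
R_next = 2 + 3 = 5
R_next = R_prev, so the iteration has converged (response time = 5).

5


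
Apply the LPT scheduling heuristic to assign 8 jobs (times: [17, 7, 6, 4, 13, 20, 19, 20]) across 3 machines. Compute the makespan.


Sort jobs in decreasing order (LPT): [20, 20, 19, 17, 13, 7, 6, 4]
Assign each job to the least loaded machine:
  Machine 1: jobs [20, 13, 4], load = 37
  Machine 2: jobs [20, 7, 6], load = 33
  Machine 3: jobs [19, 17], load = 36
Makespan = max load = 37

37


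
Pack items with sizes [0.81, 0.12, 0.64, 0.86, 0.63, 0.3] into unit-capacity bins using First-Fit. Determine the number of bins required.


Place items sequentially using First-Fit:
  Item 0.81 -> new Bin 1
  Item 0.12 -> Bin 1 (now 0.93)
  Item 0.64 -> new Bin 2
  Item 0.86 -> new Bin 3
  Item 0.63 -> new Bin 4
  Item 0.3 -> Bin 2 (now 0.94)
Total bins used = 4

4


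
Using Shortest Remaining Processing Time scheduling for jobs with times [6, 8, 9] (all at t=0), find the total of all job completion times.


Since all jobs arrive at t=0, SRPT equals SPT ordering.
SPT order: [6, 8, 9]
Completion times:
  Job 1: p=6, C=6
  Job 2: p=8, C=14
  Job 3: p=9, C=23
Total completion time = 6 + 14 + 23 = 43

43


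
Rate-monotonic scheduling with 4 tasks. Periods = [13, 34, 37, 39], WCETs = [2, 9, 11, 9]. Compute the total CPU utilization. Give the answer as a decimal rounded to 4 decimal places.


Compute individual utilizations (exact fractions):
  Task 1: C/T = 2/13 (approx. 0.1538)
  Task 2: C/T = 9/34 (approx. 0.2647)
  Task 3: C/T = 11/37 (approx. 0.2973)
  Task 4: C/T = 9/39 = 3/13 (approx. 0.2308)
Total utilization U = 2/13 + 9/34 + 11/37 + 3/13 = 15481/16354
Rounded to 4 decimal places: U = 0.9466
RM (Liu & Layland) bound for 4 tasks = 0.756828; compare with U = 15481/16354 (approx. 0.946619)
bound < U <= 1, so the RM sufficient condition is not met (inconclusive; an exact test such as response-time analysis is needed).

0.9466


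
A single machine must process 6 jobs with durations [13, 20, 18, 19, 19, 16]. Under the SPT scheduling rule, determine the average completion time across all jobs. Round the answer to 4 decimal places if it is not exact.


Sort jobs by processing time (SPT order): [13, 16, 18, 19, 19, 20]
Compute completion times sequentially:
  Job 1: processing = 13, completes at 13
  Job 2: processing = 16, completes at 29
  Job 3: processing = 18, completes at 47
  Job 4: processing = 19, completes at 66
  Job 5: processing = 19, completes at 85
  Job 6: processing = 20, completes at 105
Sum of completion times = 345
Average completion time = 345/6 = 57.5

57.5


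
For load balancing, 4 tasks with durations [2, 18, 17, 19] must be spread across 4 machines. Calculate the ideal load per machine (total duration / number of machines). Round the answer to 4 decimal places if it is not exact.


Total processing time = 2 + 18 + 17 + 19 = 56
Number of machines = 4
Ideal balanced load = 56 / 4 = 14.0

14.0


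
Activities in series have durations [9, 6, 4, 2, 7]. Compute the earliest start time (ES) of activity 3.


Activity 3 starts after activities 1 through 2 complete.
Predecessor durations: [9, 6]
ES = 9 + 6 = 15

15


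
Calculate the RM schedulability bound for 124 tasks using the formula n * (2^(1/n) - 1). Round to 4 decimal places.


Compute 2^(1/124) = 1.0056055492
Subtract 1: 1.0056055492 - 1 = 0.0056055492
Multiply by n: 124 * 0.0056055492 = 0.6950881008
Round to 4 dp: 0.6951

0.6951


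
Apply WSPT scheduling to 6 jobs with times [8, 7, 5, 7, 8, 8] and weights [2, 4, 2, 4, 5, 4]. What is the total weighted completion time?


Compute p/w ratios and sort ascending (WSPT): [(8, 5), (7, 4), (7, 4), (8, 4), (5, 2), (8, 2)]
Compute weighted completion times:
  Job (p=8,w=5): C=8, w*C=5*8=40
  Job (p=7,w=4): C=15, w*C=4*15=60
  Job (p=7,w=4): C=22, w*C=4*22=88
  Job (p=8,w=4): C=30, w*C=4*30=120
  Job (p=5,w=2): C=35, w*C=2*35=70
  Job (p=8,w=2): C=43, w*C=2*43=86
Total weighted completion time = 464

464


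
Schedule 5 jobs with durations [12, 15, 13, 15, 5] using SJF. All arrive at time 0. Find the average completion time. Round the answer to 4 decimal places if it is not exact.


SJF order (ascending): [5, 12, 13, 15, 15]
Completion times:
  Job 1: burst=5, C=5
  Job 2: burst=12, C=17
  Job 3: burst=13, C=30
  Job 4: burst=15, C=45
  Job 5: burst=15, C=60
Average completion = 157/5 = 31.4

31.4


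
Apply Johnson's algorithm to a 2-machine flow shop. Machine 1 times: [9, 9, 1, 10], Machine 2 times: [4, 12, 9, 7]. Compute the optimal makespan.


Apply Johnson's rule:
  Group 1 (a <= b): [(3, 1, 9), (2, 9, 12)]
  Group 2 (a > b): [(4, 10, 7), (1, 9, 4)]
Optimal job order: [3, 2, 4, 1]
Schedule:
  Job 3: M1 done at 1, M2 done at 10
  Job 2: M1 done at 10, M2 done at 22
  Job 4: M1 done at 20, M2 done at 29
  Job 1: M1 done at 29, M2 done at 33
Makespan = 33

33


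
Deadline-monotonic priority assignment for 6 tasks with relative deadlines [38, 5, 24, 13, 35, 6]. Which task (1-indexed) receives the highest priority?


Sort tasks by relative deadline (ascending):
  Task 2: deadline = 5
  Task 6: deadline = 6
  Task 4: deadline = 13
  Task 3: deadline = 24
  Task 5: deadline = 35
  Task 1: deadline = 38
Priority order (highest first): [2, 6, 4, 3, 5, 1]
Highest priority task = 2

2


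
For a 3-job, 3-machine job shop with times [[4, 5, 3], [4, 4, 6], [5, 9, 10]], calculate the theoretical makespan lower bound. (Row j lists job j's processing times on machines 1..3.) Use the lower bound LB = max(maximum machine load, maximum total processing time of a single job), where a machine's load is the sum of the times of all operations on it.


Machine loads:
  Machine 1: 4 + 4 + 5 = 13
  Machine 2: 5 + 4 + 9 = 18
  Machine 3: 3 + 6 + 10 = 19
Max machine load = 19
Job totals:
  Job 1: 12
  Job 2: 14
  Job 3: 24
Max job total = 24
Lower bound = max(19, 24) = 24

24


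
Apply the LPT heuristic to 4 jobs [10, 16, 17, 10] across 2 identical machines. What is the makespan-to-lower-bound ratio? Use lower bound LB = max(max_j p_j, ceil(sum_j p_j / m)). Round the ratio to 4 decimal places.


LPT order: [17, 16, 10, 10]
Machine loads after assignment: [27, 26]
LPT makespan = 27
Lower bound = max(max_job, ceil(total/2)) = max(17, 27) = 27
Ratio = 27 / 27 = 1.0

1.0


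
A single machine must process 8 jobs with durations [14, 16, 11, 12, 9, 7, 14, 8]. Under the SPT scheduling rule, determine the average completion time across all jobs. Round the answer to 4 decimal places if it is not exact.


Sort jobs by processing time (SPT order): [7, 8, 9, 11, 12, 14, 14, 16]
Compute completion times sequentially:
  Job 1: processing = 7, completes at 7
  Job 2: processing = 8, completes at 15
  Job 3: processing = 9, completes at 24
  Job 4: processing = 11, completes at 35
  Job 5: processing = 12, completes at 47
  Job 6: processing = 14, completes at 61
  Job 7: processing = 14, completes at 75
  Job 8: processing = 16, completes at 91
Sum of completion times = 355
Average completion time = 355/8 = 44.375

44.375


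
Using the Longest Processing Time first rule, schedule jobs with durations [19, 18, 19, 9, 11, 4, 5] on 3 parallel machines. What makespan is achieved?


Sort jobs in decreasing order (LPT): [19, 19, 18, 11, 9, 5, 4]
Assign each job to the least loaded machine:
  Machine 1: jobs [19, 9], load = 28
  Machine 2: jobs [19, 5, 4], load = 28
  Machine 3: jobs [18, 11], load = 29
Makespan = max load = 29

29


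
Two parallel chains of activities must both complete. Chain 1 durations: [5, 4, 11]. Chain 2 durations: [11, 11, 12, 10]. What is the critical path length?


Path A total = 5 + 4 + 11 = 20
Path B total = 11 + 11 + 12 + 10 = 44
Critical path = longest path = max(20, 44) = 44

44


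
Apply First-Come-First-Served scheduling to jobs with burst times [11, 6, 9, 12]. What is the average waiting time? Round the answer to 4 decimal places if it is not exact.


FCFS order (as given): [11, 6, 9, 12]
Waiting times:
  Job 1: wait = 0
  Job 2: wait = 11
  Job 3: wait = 17
  Job 4: wait = 26
Sum of waiting times = 54
Average waiting time = 54/4 = 13.5

13.5


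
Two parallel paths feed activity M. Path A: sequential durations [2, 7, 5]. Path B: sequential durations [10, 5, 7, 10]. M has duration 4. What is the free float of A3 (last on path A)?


ES(A3) = sum of predecessors on chain A = 9
EF(A3) = ES + duration = 9 + 5 = 14
Successor of A3 is M. ES(M) = max(sum(A), sum(B)) = max(14, 32) = 32
Free float = ES(successor) - EF(current) = 32 - 14 = 18

18


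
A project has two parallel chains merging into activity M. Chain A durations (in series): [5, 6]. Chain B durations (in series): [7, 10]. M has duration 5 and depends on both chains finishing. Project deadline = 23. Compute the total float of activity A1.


Forward pass: ES(A1) = sum of predecessors on chain A = 0
EF = ES + duration = 0 + 5 = 5
Backward pass: LF(M) = deadline = 23; LS(M) = 23 - 5 = 18
LF(A1) = LS(M) - sum(successors on chain A) = 18 - 6 = 12
LS = LF - duration = 12 - 5 = 7
Total float = LS - ES = 7 - 0 = 7

7


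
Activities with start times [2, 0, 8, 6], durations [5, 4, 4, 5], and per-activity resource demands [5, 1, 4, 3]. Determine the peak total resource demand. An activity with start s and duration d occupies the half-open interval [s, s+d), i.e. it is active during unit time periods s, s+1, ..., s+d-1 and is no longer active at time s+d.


Each activity i is active on [start_i, start_i + duration_i).
Compute total resource usage per time slot:
  t=0: active resources = [1], total = 1
  t=1: active resources = [1], total = 1
  t=2: active resources = [5, 1], total = 6
  t=3: active resources = [5, 1], total = 6
  t=4: active resources = [5], total = 5
  t=5: active resources = [5], total = 5
  t=6: active resources = [5, 3], total = 8
  t=7: active resources = [3], total = 3
  t=8: active resources = [4, 3], total = 7
  t=9: active resources = [4, 3], total = 7
  t=10: active resources = [4, 3], total = 7
  t=11: active resources = [4], total = 4
Peak resource demand = 8

8


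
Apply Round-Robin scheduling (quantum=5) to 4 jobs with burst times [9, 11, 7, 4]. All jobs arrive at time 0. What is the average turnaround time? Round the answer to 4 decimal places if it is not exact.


Time quantum = 5
Execution trace:
  J1 runs 5 units, time = 5
  J2 runs 5 units, time = 10
  J3 runs 5 units, time = 15
  J4 runs 4 units, time = 19
  J1 runs 4 units, time = 23
  J2 runs 5 units, time = 28
  J3 runs 2 units, time = 30
  J2 runs 1 units, time = 31
Finish times: [23, 31, 30, 19]
Average turnaround = 103/4 = 25.75

25.75


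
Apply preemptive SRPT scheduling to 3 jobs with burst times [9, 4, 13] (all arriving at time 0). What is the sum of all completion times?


Since all jobs arrive at t=0, SRPT equals SPT ordering.
SPT order: [4, 9, 13]
Completion times:
  Job 1: p=4, C=4
  Job 2: p=9, C=13
  Job 3: p=13, C=26
Total completion time = 4 + 13 + 26 = 43

43


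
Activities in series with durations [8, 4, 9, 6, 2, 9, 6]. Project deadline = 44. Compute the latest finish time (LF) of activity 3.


LF(activity 3) = deadline - sum of successor durations
Successors: activities 4 through 7 with durations [6, 2, 9, 6]
Sum of successor durations = 23
LF = 44 - 23 = 21

21


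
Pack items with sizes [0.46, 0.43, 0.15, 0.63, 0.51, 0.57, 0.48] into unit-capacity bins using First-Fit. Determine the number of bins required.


Place items sequentially using First-Fit:
  Item 0.46 -> new Bin 1
  Item 0.43 -> Bin 1 (now 0.89)
  Item 0.15 -> new Bin 2
  Item 0.63 -> Bin 2 (now 0.78)
  Item 0.51 -> new Bin 3
  Item 0.57 -> new Bin 4
  Item 0.48 -> Bin 3 (now 0.99)
Total bins used = 4

4


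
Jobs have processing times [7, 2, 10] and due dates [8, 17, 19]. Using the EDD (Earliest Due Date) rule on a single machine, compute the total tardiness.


Sort by due date (EDD order): [(7, 8), (2, 17), (10, 19)]
Compute completion times and tardiness:
  Job 1: p=7, d=8, C=7, tardiness=max(0,7-8)=0
  Job 2: p=2, d=17, C=9, tardiness=max(0,9-17)=0
  Job 3: p=10, d=19, C=19, tardiness=max(0,19-19)=0
Total tardiness = 0

0


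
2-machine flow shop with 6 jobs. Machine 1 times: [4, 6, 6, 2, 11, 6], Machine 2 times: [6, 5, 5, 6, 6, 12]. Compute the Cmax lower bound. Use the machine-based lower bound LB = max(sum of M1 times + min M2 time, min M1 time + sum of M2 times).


LB1 = sum(M1 times) + min(M2 times) = 35 + 5 = 40
LB2 = min(M1 times) + sum(M2 times) = 2 + 40 = 42
Lower bound = max(LB1, LB2) = max(40, 42) = 42

42


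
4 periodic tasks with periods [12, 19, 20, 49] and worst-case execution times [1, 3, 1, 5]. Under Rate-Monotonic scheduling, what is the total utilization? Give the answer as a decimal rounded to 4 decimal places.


Compute individual utilizations (exact fractions):
  Task 1: C/T = 1/12 (approx. 0.0833)
  Task 2: C/T = 3/19 (approx. 0.1579)
  Task 3: C/T = 1/20 (approx. 0.05)
  Task 4: C/T = 5/49 (approx. 0.102)
Total utilization U = 1/12 + 3/19 + 1/20 + 5/49 = 5492/13965
Rounded to 4 decimal places: U = 0.3933
RM (Liu & Layland) bound for 4 tasks = 0.756828; compare with U = 5492/13965 (approx. 0.393269)
U <= bound, so schedulable by RM sufficient condition.

0.3933


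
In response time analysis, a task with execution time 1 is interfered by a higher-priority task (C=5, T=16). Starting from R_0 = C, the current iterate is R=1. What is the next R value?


R_next = C + ceil(R_prev / T_hp) * C_hp
ceil(1 / 16) = ceil(0.0625) = 1
Interference = 1 * 5 = 5
R_next = 1 + 5 = 6

6


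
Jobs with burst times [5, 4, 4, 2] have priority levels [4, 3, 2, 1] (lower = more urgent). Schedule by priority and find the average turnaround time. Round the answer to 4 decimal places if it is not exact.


Sort by priority (ascending = highest first):
Order: [(1, 2), (2, 4), (3, 4), (4, 5)]
Completion times:
  Priority 1, burst=2, C=2
  Priority 2, burst=4, C=6
  Priority 3, burst=4, C=10
  Priority 4, burst=5, C=15
Average turnaround = 33/4 = 8.25

8.25


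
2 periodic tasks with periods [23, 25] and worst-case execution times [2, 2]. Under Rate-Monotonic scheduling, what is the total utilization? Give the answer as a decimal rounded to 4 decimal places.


Compute individual utilizations (exact fractions):
  Task 1: C/T = 2/23 (approx. 0.087)
  Task 2: C/T = 2/25 (approx. 0.08)
Total utilization U = 2/23 + 2/25 = 96/575
Rounded to 4 decimal places: U = 0.1670
RM (Liu & Layland) bound for 2 tasks = 0.828427; compare with U = 96/575 (approx. 0.166957)
U <= bound, so schedulable by RM sufficient condition.

0.1670


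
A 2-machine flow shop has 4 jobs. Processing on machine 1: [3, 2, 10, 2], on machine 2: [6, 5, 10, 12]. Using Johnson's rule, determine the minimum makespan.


Apply Johnson's rule:
  Group 1 (a <= b): [(2, 2, 5), (4, 2, 12), (1, 3, 6), (3, 10, 10)]
  Group 2 (a > b): []
Optimal job order: [2, 4, 1, 3]
Schedule:
  Job 2: M1 done at 2, M2 done at 7
  Job 4: M1 done at 4, M2 done at 19
  Job 1: M1 done at 7, M2 done at 25
  Job 3: M1 done at 17, M2 done at 35
Makespan = 35

35


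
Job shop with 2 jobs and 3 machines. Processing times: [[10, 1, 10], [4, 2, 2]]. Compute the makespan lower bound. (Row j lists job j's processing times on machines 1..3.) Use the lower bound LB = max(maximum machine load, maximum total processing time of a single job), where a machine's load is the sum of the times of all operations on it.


Machine loads:
  Machine 1: 10 + 4 = 14
  Machine 2: 1 + 2 = 3
  Machine 3: 10 + 2 = 12
Max machine load = 14
Job totals:
  Job 1: 21
  Job 2: 8
Max job total = 21
Lower bound = max(14, 21) = 21

21


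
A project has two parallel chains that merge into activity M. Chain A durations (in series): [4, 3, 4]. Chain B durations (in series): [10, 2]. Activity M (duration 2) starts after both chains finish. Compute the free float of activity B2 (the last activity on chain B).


ES(B2) = sum of predecessors on chain B = 10
EF(B2) = ES + duration = 10 + 2 = 12
Successor of B2 is M. ES(M) = max(sum(A), sum(B)) = max(11, 12) = 12
Free float = ES(successor) - EF(current) = 12 - 12 = 0

0


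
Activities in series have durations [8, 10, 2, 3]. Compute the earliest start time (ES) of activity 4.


Activity 4 starts after activities 1 through 3 complete.
Predecessor durations: [8, 10, 2]
ES = 8 + 10 + 2 = 20

20


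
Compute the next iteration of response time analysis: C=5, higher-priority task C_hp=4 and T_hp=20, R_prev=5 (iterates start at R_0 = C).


R_next = C + ceil(R_prev / T_hp) * C_hp
ceil(5 / 20) = ceil(0.25) = 1
Interference = 1 * 4 = 4
R_next = 5 + 4 = 9

9


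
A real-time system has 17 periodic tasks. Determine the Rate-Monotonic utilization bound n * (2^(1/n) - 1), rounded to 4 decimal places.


Compute 2^(1/17) = 1.0416160107
Subtract 1: 1.0416160107 - 1 = 0.0416160107
Multiply by n: 17 * 0.0416160107 = 0.7074721819
Round to 4 dp: 0.7075

0.7075


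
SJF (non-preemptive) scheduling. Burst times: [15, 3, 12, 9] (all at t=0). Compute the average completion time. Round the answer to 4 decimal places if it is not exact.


SJF order (ascending): [3, 9, 12, 15]
Completion times:
  Job 1: burst=3, C=3
  Job 2: burst=9, C=12
  Job 3: burst=12, C=24
  Job 4: burst=15, C=39
Average completion = 78/4 = 19.5

19.5


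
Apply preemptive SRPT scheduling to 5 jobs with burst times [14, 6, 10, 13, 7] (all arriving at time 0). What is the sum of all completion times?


Since all jobs arrive at t=0, SRPT equals SPT ordering.
SPT order: [6, 7, 10, 13, 14]
Completion times:
  Job 1: p=6, C=6
  Job 2: p=7, C=13
  Job 3: p=10, C=23
  Job 4: p=13, C=36
  Job 5: p=14, C=50
Total completion time = 6 + 13 + 23 + 36 + 50 = 128

128


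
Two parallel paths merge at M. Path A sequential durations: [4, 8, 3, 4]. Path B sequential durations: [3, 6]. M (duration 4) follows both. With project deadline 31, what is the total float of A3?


Forward pass: ES(A3) = sum of predecessors on chain A = 12
EF = ES + duration = 12 + 3 = 15
Backward pass: LF(M) = deadline = 31; LS(M) = 31 - 4 = 27
LF(A3) = LS(M) - sum(successors on chain A) = 27 - 4 = 23
LS = LF - duration = 23 - 3 = 20
Total float = LS - ES = 20 - 12 = 8

8


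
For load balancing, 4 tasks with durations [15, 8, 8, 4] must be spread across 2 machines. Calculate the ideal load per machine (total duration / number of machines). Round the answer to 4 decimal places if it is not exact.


Total processing time = 15 + 8 + 8 + 4 = 35
Number of machines = 2
Ideal balanced load = 35 / 2 = 17.5

17.5


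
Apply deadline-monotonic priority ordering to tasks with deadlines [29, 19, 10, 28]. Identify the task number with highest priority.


Sort tasks by relative deadline (ascending):
  Task 3: deadline = 10
  Task 2: deadline = 19
  Task 4: deadline = 28
  Task 1: deadline = 29
Priority order (highest first): [3, 2, 4, 1]
Highest priority task = 3

3


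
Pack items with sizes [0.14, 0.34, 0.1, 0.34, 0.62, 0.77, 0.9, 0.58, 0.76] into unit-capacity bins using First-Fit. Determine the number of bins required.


Place items sequentially using First-Fit:
  Item 0.14 -> new Bin 1
  Item 0.34 -> Bin 1 (now 0.48)
  Item 0.1 -> Bin 1 (now 0.58)
  Item 0.34 -> Bin 1 (now 0.92)
  Item 0.62 -> new Bin 2
  Item 0.77 -> new Bin 3
  Item 0.9 -> new Bin 4
  Item 0.58 -> new Bin 5
  Item 0.76 -> new Bin 6
Total bins used = 6

6


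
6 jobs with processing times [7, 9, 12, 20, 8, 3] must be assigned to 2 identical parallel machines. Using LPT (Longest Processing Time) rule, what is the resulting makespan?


Sort jobs in decreasing order (LPT): [20, 12, 9, 8, 7, 3]
Assign each job to the least loaded machine:
  Machine 1: jobs [20, 8, 3], load = 31
  Machine 2: jobs [12, 9, 7], load = 28
Makespan = max load = 31

31


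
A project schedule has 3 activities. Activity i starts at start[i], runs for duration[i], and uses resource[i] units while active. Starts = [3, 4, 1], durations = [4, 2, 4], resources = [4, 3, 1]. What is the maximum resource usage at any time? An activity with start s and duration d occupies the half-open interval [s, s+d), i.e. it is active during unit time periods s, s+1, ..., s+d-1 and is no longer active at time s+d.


Each activity i is active on [start_i, start_i + duration_i).
Compute total resource usage per time slot:
  t=0: active resources = [], total = 0
  t=1: active resources = [1], total = 1
  t=2: active resources = [1], total = 1
  t=3: active resources = [4, 1], total = 5
  t=4: active resources = [4, 3, 1], total = 8
  t=5: active resources = [4, 3], total = 7
  t=6: active resources = [4], total = 4
Peak resource demand = 8

8


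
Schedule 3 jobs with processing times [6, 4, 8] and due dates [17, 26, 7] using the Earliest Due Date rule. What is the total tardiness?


Sort by due date (EDD order): [(8, 7), (6, 17), (4, 26)]
Compute completion times and tardiness:
  Job 1: p=8, d=7, C=8, tardiness=max(0,8-7)=1
  Job 2: p=6, d=17, C=14, tardiness=max(0,14-17)=0
  Job 3: p=4, d=26, C=18, tardiness=max(0,18-26)=0
Total tardiness = 1

1


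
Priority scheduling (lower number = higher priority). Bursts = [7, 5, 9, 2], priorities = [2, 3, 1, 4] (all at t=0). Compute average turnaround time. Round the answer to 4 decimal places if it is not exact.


Sort by priority (ascending = highest first):
Order: [(1, 9), (2, 7), (3, 5), (4, 2)]
Completion times:
  Priority 1, burst=9, C=9
  Priority 2, burst=7, C=16
  Priority 3, burst=5, C=21
  Priority 4, burst=2, C=23
Average turnaround = 69/4 = 17.25

17.25


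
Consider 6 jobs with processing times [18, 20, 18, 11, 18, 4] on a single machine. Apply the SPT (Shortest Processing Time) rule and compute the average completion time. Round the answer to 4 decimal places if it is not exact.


Sort jobs by processing time (SPT order): [4, 11, 18, 18, 18, 20]
Compute completion times sequentially:
  Job 1: processing = 4, completes at 4
  Job 2: processing = 11, completes at 15
  Job 3: processing = 18, completes at 33
  Job 4: processing = 18, completes at 51
  Job 5: processing = 18, completes at 69
  Job 6: processing = 20, completes at 89
Sum of completion times = 261
Average completion time = 261/6 = 43.5

43.5


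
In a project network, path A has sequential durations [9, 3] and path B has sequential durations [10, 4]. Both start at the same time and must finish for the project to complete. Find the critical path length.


Path A total = 9 + 3 = 12
Path B total = 10 + 4 = 14
Critical path = longest path = max(12, 14) = 14

14


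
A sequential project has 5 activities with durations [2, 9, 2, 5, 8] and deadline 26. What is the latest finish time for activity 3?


LF(activity 3) = deadline - sum of successor durations
Successors: activities 4 through 5 with durations [5, 8]
Sum of successor durations = 13
LF = 26 - 13 = 13

13


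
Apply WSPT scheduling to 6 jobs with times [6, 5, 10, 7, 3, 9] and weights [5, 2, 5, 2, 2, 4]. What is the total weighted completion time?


Compute p/w ratios and sort ascending (WSPT): [(6, 5), (3, 2), (10, 5), (9, 4), (5, 2), (7, 2)]
Compute weighted completion times:
  Job (p=6,w=5): C=6, w*C=5*6=30
  Job (p=3,w=2): C=9, w*C=2*9=18
  Job (p=10,w=5): C=19, w*C=5*19=95
  Job (p=9,w=4): C=28, w*C=4*28=112
  Job (p=5,w=2): C=33, w*C=2*33=66
  Job (p=7,w=2): C=40, w*C=2*40=80
Total weighted completion time = 401

401


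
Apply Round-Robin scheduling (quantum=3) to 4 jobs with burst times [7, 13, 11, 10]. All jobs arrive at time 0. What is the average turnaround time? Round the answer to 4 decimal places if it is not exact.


Time quantum = 3
Execution trace:
  J1 runs 3 units, time = 3
  J2 runs 3 units, time = 6
  J3 runs 3 units, time = 9
  J4 runs 3 units, time = 12
  J1 runs 3 units, time = 15
  J2 runs 3 units, time = 18
  J3 runs 3 units, time = 21
  J4 runs 3 units, time = 24
  J1 runs 1 units, time = 25
  J2 runs 3 units, time = 28
  J3 runs 3 units, time = 31
  J4 runs 3 units, time = 34
  J2 runs 3 units, time = 37
  J3 runs 2 units, time = 39
  J4 runs 1 units, time = 40
  J2 runs 1 units, time = 41
Finish times: [25, 41, 39, 40]
Average turnaround = 145/4 = 36.25

36.25


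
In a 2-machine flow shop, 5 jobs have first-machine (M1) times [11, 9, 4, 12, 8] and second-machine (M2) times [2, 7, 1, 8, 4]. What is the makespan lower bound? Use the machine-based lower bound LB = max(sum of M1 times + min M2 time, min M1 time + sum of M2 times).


LB1 = sum(M1 times) + min(M2 times) = 44 + 1 = 45
LB2 = min(M1 times) + sum(M2 times) = 4 + 22 = 26
Lower bound = max(LB1, LB2) = max(45, 26) = 45

45


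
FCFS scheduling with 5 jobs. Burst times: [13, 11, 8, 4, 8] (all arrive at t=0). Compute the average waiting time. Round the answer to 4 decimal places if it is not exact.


FCFS order (as given): [13, 11, 8, 4, 8]
Waiting times:
  Job 1: wait = 0
  Job 2: wait = 13
  Job 3: wait = 24
  Job 4: wait = 32
  Job 5: wait = 36
Sum of waiting times = 105
Average waiting time = 105/5 = 21.0

21.0


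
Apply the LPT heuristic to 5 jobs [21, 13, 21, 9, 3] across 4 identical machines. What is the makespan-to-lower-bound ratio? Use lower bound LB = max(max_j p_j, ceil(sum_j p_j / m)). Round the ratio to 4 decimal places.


LPT order: [21, 21, 13, 9, 3]
Machine loads after assignment: [21, 21, 13, 12]
LPT makespan = 21
Lower bound = max(max_job, ceil(total/4)) = max(21, 17) = 21
Ratio = 21 / 21 = 1.0

1.0


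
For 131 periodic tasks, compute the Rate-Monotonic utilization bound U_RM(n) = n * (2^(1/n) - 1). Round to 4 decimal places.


Compute 2^(1/131) = 1.0053052230
Subtract 1: 1.0053052230 - 1 = 0.0053052230
Multiply by n: 131 * 0.0053052230 = 0.6949842130
Round to 4 dp: 0.6950

0.6950


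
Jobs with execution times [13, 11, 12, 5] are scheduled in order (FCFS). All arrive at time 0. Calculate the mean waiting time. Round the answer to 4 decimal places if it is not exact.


FCFS order (as given): [13, 11, 12, 5]
Waiting times:
  Job 1: wait = 0
  Job 2: wait = 13
  Job 3: wait = 24
  Job 4: wait = 36
Sum of waiting times = 73
Average waiting time = 73/4 = 18.25

18.25


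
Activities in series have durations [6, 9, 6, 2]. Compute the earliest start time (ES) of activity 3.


Activity 3 starts after activities 1 through 2 complete.
Predecessor durations: [6, 9]
ES = 6 + 9 = 15

15


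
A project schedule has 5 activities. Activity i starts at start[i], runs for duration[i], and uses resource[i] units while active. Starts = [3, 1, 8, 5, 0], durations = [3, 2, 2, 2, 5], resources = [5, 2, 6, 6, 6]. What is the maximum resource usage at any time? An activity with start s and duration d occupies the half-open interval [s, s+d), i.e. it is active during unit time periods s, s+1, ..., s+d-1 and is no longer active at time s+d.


Each activity i is active on [start_i, start_i + duration_i).
Compute total resource usage per time slot:
  t=0: active resources = [6], total = 6
  t=1: active resources = [2, 6], total = 8
  t=2: active resources = [2, 6], total = 8
  t=3: active resources = [5, 6], total = 11
  t=4: active resources = [5, 6], total = 11
  t=5: active resources = [5, 6], total = 11
  t=6: active resources = [6], total = 6
  t=7: active resources = [], total = 0
  t=8: active resources = [6], total = 6
  t=9: active resources = [6], total = 6
Peak resource demand = 11

11
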